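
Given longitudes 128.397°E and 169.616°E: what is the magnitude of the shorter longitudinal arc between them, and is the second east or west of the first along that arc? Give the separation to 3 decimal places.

41.219° east

Raw difference: 169.616 − 128.397 = 41.219°.
Normalise into (−180°, 180°]: 41.219° stays 41.219°.
Positive ⇒ the second point lies to the east; separation 41.219°.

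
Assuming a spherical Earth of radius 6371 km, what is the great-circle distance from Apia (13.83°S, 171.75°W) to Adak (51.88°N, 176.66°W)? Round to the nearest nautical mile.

3954 nmi

Δλ = -176.66 − -171.75 = -4.91°.
Δφ = 51.88 − -13.83 = 65.71°.
a = sin²(Δφ/2) + cos φ₁ · cos φ₂ · sin²(Δλ/2) = 0.295422.
c = 2·atan2(√a, √(1−a)) = 1.14927 rad → d = 6371·c ≈ 7321.99 km ≈ 3953.56 nmi.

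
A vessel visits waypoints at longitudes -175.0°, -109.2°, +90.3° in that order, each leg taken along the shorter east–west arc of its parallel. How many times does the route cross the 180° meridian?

Leg 1: -175.0° → -109.2°, shortest Δλ = 65.8° (east) — does not cross 180°.
Leg 2: -109.2° → +90.3°, shortest Δλ = -160.5° (west) — crosses 180°.
Total crossings: 1.

1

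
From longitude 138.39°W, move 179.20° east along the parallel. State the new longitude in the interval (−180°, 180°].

Start at -138.39°; shift +179.20° → +40.81°.
+40.81° already lies in (−180°, 180°].

40.81°E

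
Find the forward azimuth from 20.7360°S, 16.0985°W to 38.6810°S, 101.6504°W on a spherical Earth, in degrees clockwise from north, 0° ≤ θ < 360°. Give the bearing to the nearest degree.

Δλ = -101.6504 − -16.0985 = -85.5519°.
θ = atan2( sin Δλ · cos φ₂ , cos φ₁ · sin φ₂ − sin φ₁ · cos φ₂ · cos Δλ )
  = atan2(-0.77829, -0.56306) = -125.884° → normalised to [0°, 360°): 234.116°.

234°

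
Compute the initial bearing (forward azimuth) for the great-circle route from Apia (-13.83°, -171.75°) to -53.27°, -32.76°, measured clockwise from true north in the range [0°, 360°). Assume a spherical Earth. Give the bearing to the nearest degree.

Δλ = -32.76 − -171.75 = 138.99°.
θ = atan2( sin Δλ · cos φ₂ , cos φ₁ · sin φ₂ − sin φ₁ · cos φ₂ · cos Δλ )
  = atan2(0.39243, -0.88610) = 156.113° → normalised to [0°, 360°): 156.113°.

156°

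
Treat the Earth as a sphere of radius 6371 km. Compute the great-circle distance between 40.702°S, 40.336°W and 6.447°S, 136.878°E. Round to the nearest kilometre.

14765 km

Δλ = 136.878 − -40.336 = 177.214°.
Δφ = -6.447 − -40.702 = 34.255°.
a = sin²(Δφ/2) + cos φ₁ · cos φ₂ · sin²(Δλ/2) = 0.839602.
c = 2·atan2(√a, √(1−a)) = 2.31747 rad → d = 6371·c ≈ 14764.62 km.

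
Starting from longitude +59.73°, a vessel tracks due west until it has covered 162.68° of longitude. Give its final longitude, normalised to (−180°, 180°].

Start at +59.73°; shift −162.68° → -102.95°.
-102.95° already lies in (−180°, 180°].

-102.95°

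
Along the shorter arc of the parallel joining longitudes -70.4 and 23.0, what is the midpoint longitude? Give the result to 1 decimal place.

Signed shortest Δλ from -70.4° to +23.0° is +93.4°.
Midpoint longitude = -70.4° + (+93.4°)/2 = -70.4° + 46.7° = -23.7°.

-23.7°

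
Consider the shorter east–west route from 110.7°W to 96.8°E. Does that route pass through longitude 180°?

Yes

Naïve |96.8 − -110.7| = 207.5° > 180°, so the shorter arc goes the other way round — across 180°.
Signed shortest Δλ = ((96.8 − -110.7 + 180) mod 360) − 180 = -152.5°.
Going west by 152.5° from -110.7° passes through 180° before reaching +96.8°.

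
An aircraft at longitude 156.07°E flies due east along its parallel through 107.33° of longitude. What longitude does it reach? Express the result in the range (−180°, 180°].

96.60°W

Start at +156.07°; shift +107.33° → +263.40°.
+263.40° lies outside (−180°, 180°]; subtract 360° → -96.60°.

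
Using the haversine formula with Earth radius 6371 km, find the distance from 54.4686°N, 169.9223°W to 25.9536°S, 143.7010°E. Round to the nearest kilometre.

Δλ = 143.7010 − -169.9223 = 313.6233°; wrapped into (−180°, 180°]: -46.3767°.
Δφ = -25.9536 − 54.4686 = -80.4222°.
a = sin²(Δφ/2) + cos φ₁ · cos φ₂ · sin²(Δλ/2) = 0.497823.
c = 2·atan2(√a, √(1−a)) = 1.56644 rad → d = 6371·c ≈ 9979.80 km.

9980 km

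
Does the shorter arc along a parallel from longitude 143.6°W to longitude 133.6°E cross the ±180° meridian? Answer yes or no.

Yes

Naïve |133.6 − -143.6| = 277.2° > 180°, so the shorter arc goes the other way round — across 180°.
Signed shortest Δλ = ((133.6 − -143.6 + 180) mod 360) − 180 = -82.8°.
Going west by 82.8° from -143.6° passes through 180° before reaching +133.6°.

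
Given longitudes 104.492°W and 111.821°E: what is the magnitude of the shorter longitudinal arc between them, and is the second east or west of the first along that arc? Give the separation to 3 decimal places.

143.687° west

Raw difference: 111.821 − -104.492 = 216.313°.
Normalise into (−180°, 180°]: 216.313° − 360° = -143.687°.
Negative ⇒ the second point lies to the west; separation 143.687°.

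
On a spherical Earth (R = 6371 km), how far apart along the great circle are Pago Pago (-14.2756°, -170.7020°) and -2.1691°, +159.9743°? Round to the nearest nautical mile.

1884 nmi

Δλ = 159.9743 − -170.7020 = 330.6763°; wrapped into (−180°, 180°]: -29.3237°.
Δφ = -2.1691 − -14.2756 = 12.1065°.
a = sin²(Δφ/2) + cos φ₁ · cos φ₂ · sin²(Δλ/2) = 0.073164.
c = 2·atan2(√a, √(1−a)) = 0.54780 rad → d = 6371·c ≈ 3490.04 km ≈ 1884.47 nmi.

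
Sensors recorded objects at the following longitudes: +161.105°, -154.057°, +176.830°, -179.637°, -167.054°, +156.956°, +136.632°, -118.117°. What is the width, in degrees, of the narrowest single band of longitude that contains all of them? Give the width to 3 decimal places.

Sort the longitudes: -179.637°, -167.054°, -154.057°, -118.117°, +136.632°, +156.956°, +161.105°, +176.830°.
Eastward gaps between consecutive values (wrapping around): 12.583°, 12.997°, 35.940°, 254.749°, 20.324°, 4.149°, 15.725°, 3.533°.
Largest gap = 254.749° ⇒ minimal covering band is its complement: 360° − 254.749° = 105.251°.
Band runs from +136.632° eastward to -118.117°, crossing the antimeridian.

105.251°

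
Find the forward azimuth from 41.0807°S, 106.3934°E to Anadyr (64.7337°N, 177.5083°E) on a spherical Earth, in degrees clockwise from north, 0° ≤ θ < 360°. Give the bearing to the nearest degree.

Δλ = 177.5083 − 106.3934 = 71.1149°.
θ = atan2( sin Δλ · cos φ₂ , cos φ₁ · sin φ₂ − sin φ₁ · cos φ₂ · cos Δλ )
  = atan2(0.40385, 0.77246) = 27.601° → normalised to [0°, 360°): 27.601°.

28°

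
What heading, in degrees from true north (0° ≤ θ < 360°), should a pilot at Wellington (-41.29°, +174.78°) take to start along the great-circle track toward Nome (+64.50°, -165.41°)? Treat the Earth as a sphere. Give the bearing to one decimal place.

Δλ = -165.41 − 174.78 = -340.19°; wrapped into (−180°, 180°]: 19.81°.
θ = atan2( sin Δλ · cos φ₂ , cos φ₁ · sin φ₂ − sin φ₁ · cos φ₂ · cos Δλ )
  = atan2(0.14590, 0.94545) = 8.773° → normalised to [0°, 360°): 8.773°.

8.8°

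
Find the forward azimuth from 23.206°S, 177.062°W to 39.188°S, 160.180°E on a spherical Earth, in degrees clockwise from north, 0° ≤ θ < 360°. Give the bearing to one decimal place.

Δλ = 160.180 − -177.062 = 337.242°; wrapped into (−180°, 180°]: -22.758°.
θ = atan2( sin Δλ · cos φ₂ , cos φ₁ · sin φ₂ − sin φ₁ · cos φ₂ · cos Δλ )
  = atan2(-0.29983, -0.29911) = -134.931° → normalised to [0°, 360°): 225.069°.

225.1°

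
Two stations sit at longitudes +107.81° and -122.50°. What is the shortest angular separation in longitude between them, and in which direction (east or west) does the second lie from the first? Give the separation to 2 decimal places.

129.69° east

Raw difference: -122.50 − 107.81 = -230.31°.
Normalise into (−180°, 180°]: -230.31° + 360° = 129.69°.
Positive ⇒ the second point lies to the east; separation 129.69°.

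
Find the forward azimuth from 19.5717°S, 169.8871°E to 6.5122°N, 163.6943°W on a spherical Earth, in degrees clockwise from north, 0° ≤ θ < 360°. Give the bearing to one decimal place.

Δλ = -163.6943 − 169.8871 = -333.5814°; wrapped into (−180°, 180°]: 26.4186°.
θ = atan2( sin Δλ · cos φ₂ , cos φ₁ · sin φ₂ − sin φ₁ · cos φ₂ · cos Δλ )
  = atan2(0.44206, 0.40493) = 47.510° → normalised to [0°, 360°): 47.510°.

47.5°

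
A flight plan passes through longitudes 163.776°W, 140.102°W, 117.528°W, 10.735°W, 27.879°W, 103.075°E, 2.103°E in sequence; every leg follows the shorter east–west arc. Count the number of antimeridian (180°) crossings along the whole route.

0

Leg 1: -163.776° → -140.102°, shortest Δλ = 23.674° (east) — does not cross 180°.
Leg 2: -140.102° → -117.528°, shortest Δλ = 22.574° (east) — does not cross 180°.
Leg 3: -117.528° → -10.735°, shortest Δλ = 106.793° (east) — does not cross 180°.
Leg 4: -10.735° → -27.879°, shortest Δλ = -17.144° (west) — does not cross 180°.
Leg 5: -27.879° → +103.075°, shortest Δλ = 130.954° (east) — does not cross 180°.
Leg 6: +103.075° → +2.103°, shortest Δλ = -100.972° (west) — does not cross 180°.
Total crossings: 0.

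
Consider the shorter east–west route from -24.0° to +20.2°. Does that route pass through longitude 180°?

No

Signed shortest Δλ = ((20.2 − -24.0 + 180) mod 360) − 180 = 44.2°.
Going east by 44.2° from -24.0° reaches +20.2° without touching 180°.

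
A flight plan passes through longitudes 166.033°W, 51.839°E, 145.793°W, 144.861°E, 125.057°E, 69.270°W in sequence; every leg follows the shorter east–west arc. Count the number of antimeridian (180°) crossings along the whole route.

4

Leg 1: -166.033° → +51.839°, shortest Δλ = -142.128° (west) — crosses 180°.
Leg 2: +51.839° → -145.793°, shortest Δλ = 162.368° (east) — crosses 180°.
Leg 3: -145.793° → +144.861°, shortest Δλ = -69.346° (west) — crosses 180°.
Leg 4: +144.861° → +125.057°, shortest Δλ = -19.804° (west) — does not cross 180°.
Leg 5: +125.057° → -69.270°, shortest Δλ = 165.673° (east) — crosses 180°.
Total crossings: 4.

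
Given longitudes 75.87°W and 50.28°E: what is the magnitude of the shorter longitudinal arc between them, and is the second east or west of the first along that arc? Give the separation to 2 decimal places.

126.15° east

Raw difference: 50.28 − -75.87 = 126.15°.
Normalise into (−180°, 180°]: 126.15° stays 126.15°.
Positive ⇒ the second point lies to the east; separation 126.15°.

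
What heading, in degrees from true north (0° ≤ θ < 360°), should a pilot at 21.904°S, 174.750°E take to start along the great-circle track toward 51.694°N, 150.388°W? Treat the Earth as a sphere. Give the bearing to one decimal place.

21.1°

Δλ = -150.388 − 174.750 = -325.138°; wrapped into (−180°, 180°]: 34.862°.
θ = atan2( sin Δλ · cos φ₂ , cos φ₁ · sin φ₂ − sin φ₁ · cos φ₂ · cos Δλ )
  = atan2(0.35431, 0.91780) = 21.109° → normalised to [0°, 360°): 21.109°.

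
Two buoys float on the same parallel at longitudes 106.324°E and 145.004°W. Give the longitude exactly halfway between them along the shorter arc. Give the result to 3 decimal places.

Signed shortest Δλ from +106.324° to -145.004° is +108.672°.
Midpoint longitude = +106.324° + (+108.672°)/2 = +106.324° + 54.336° = +160.660°.
(The naïve average (+106.324 + -145.004)/2 = -19.34° is on the wrong side of the globe.)

160.660°E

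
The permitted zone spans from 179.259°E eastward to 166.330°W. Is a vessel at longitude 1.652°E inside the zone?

Band width going east from +179.259° to -166.330°: ((-166.330 − 179.259) mod 360) = 14.411°.
Offset of +1.652° east of the west edge: ((1.652 − 179.259) mod 360) = 182.393°.
182.393° > 14.411° ⇒ outside.

No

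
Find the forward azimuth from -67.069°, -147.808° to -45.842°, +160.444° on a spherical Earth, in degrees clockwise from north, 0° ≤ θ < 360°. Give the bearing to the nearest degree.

Δλ = 160.444 − -147.808 = 308.252°; wrapped into (−180°, 180°]: -51.748°.
θ = atan2( sin Δλ · cos φ₂ , cos φ₁ · sin φ₂ − sin φ₁ · cos φ₂ · cos Δλ )
  = atan2(-0.54707, 0.11770) = -77.858° → normalised to [0°, 360°): 282.142°.

282°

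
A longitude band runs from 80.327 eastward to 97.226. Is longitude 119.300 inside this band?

Band width going east from +80.327° to +97.226°: ((97.226 − 80.327) mod 360) = 16.899°.
Offset of +119.300° east of the west edge: ((119.300 − 80.327) mod 360) = 38.973°.
38.973° > 16.899° ⇒ outside.

No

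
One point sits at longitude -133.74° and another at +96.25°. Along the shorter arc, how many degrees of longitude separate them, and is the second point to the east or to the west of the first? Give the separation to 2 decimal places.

Raw difference: 96.25 − -133.74 = 229.99°.
Normalise into (−180°, 180°]: 229.99° − 360° = -130.01°.
Negative ⇒ the second point lies to the west; separation 130.01°.

130.01° west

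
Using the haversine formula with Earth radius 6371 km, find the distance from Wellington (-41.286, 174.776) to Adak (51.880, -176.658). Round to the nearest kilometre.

Δλ = -176.658 − 174.776 = -351.434°; wrapped into (−180°, 180°]: 8.566°.
Δφ = 51.880 − -41.286 = 93.166°.
a = sin²(Δφ/2) + cos φ₁ · cos φ₂ · sin²(Δλ/2) = 0.530202.
c = 2·atan2(√a, √(1−a)) = 1.63124 rad → d = 6371·c ≈ 10392.61 km.

10393 km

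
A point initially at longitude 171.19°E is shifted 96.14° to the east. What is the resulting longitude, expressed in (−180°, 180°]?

92.67°W

Start at +171.19°; shift +96.14° → +267.33°.
+267.33° lies outside (−180°, 180°]; subtract 360° → -92.67°.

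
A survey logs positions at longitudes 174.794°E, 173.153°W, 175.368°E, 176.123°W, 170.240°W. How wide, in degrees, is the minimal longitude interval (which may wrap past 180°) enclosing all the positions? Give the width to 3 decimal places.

Sort the longitudes: -176.123°, -173.153°, -170.240°, +174.794°, +175.368°.
Eastward gaps between consecutive values (wrapping around): 2.970°, 2.913°, 345.034°, 0.574°, 8.509°.
Largest gap = 345.034° ⇒ minimal covering band is its complement: 360° − 345.034° = 14.966°.
Band runs from +174.794° eastward to -170.240°, crossing the antimeridian.

14.966°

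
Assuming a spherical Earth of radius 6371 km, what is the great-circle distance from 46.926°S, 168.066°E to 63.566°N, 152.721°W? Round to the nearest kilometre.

12759 km

Δλ = -152.721 − 168.066 = -320.787°; wrapped into (−180°, 180°]: 39.213°.
Δφ = 63.566 − -46.926 = 110.492°.
a = sin²(Δφ/2) + cos φ₁ · cos φ₂ · sin²(Δλ/2) = 0.709271.
c = 2·atan2(√a, √(1−a)) = 2.00264 rad → d = 6371·c ≈ 12758.79 km.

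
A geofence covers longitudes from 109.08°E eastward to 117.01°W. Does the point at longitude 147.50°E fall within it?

Yes

Band width going east from +109.08° to -117.01°: ((-117.01 − 109.08) mod 360) = 133.91°.
Offset of +147.50° east of the west edge: ((147.50 − 109.08) mod 360) = 38.42°.
38.42° ≤ 133.91° ⇒ inside.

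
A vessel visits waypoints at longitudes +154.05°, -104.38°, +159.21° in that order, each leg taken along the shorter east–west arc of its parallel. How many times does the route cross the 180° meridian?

Leg 1: +154.05° → -104.38°, shortest Δλ = 101.57° (east) — crosses 180°.
Leg 2: -104.38° → +159.21°, shortest Δλ = -96.41° (west) — crosses 180°.
Total crossings: 2.

2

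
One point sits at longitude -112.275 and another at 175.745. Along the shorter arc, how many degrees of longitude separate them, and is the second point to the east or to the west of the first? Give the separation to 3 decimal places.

71.980° west

Raw difference: 175.745 − -112.275 = 288.02°.
Normalise into (−180°, 180°]: 288.02° − 360° = -71.98°.
Negative ⇒ the second point lies to the west; separation 71.980°.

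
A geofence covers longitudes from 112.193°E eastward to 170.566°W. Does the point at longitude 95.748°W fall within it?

Band width going east from +112.193° to -170.566°: ((-170.566 − 112.193) mod 360) = 77.241°.
Offset of -95.748° east of the west edge: ((-95.748 − 112.193) mod 360) = 152.059°.
152.059° > 77.241° ⇒ outside.

No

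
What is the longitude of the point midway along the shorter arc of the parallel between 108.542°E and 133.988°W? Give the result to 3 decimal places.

Signed shortest Δλ from +108.542° to -133.988° is +117.470°.
Midpoint longitude = +108.542° + (+117.470°)/2 = +108.542° + 58.735° = +167.277°.
(The naïve average (+108.542 + -133.988)/2 = -12.723° is on the wrong side of the globe.)

167.277°E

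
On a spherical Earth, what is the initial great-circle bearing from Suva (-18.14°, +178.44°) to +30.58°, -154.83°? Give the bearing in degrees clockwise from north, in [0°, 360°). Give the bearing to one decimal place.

Δλ = -154.83 − 178.44 = -333.27°; wrapped into (−180°, 180°]: 26.73°.
θ = atan2( sin Δλ · cos φ₂ , cos φ₁ · sin φ₂ − sin φ₁ · cos φ₂ · cos Δλ )
  = atan2(0.38723, 0.72285) = 28.178° → normalised to [0°, 360°): 28.178°.

28.2°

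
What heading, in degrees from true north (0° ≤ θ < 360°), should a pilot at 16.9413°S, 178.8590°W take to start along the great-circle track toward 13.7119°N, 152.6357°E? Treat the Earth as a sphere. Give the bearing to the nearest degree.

Δλ = 152.6357 − -178.8590 = 331.4947°; wrapped into (−180°, 180°]: -28.5053°.
θ = atan2( sin Δλ · cos φ₂ , cos φ₁ · sin φ₂ − sin φ₁ · cos φ₂ · cos Δλ )
  = atan2(-0.46364, 0.47552) = -44.275° → normalised to [0°, 360°): 315.725°.

316°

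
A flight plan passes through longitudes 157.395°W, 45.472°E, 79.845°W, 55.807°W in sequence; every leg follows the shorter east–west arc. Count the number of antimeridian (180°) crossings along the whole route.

1

Leg 1: -157.395° → +45.472°, shortest Δλ = -157.133° (west) — crosses 180°.
Leg 2: +45.472° → -79.845°, shortest Δλ = -125.317° (west) — does not cross 180°.
Leg 3: -79.845° → -55.807°, shortest Δλ = 24.038° (east) — does not cross 180°.
Total crossings: 1.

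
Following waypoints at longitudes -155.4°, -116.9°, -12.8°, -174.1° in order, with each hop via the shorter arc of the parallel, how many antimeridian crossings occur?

Leg 1: -155.4° → -116.9°, shortest Δλ = 38.5° (east) — does not cross 180°.
Leg 2: -116.9° → -12.8°, shortest Δλ = 104.1° (east) — does not cross 180°.
Leg 3: -12.8° → -174.1°, shortest Δλ = -161.3° (west) — does not cross 180°.
Total crossings: 0.

0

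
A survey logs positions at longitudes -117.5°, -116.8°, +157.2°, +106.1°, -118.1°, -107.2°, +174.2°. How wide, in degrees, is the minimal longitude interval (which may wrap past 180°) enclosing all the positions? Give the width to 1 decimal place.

146.7°

Sort the longitudes: -118.1°, -117.5°, -116.8°, -107.2°, +106.1°, +157.2°, +174.2°.
Eastward gaps between consecutive values (wrapping around): 0.6°, 0.7°, 9.6°, 213.3°, 51.1°, 17.0°, 67.7°.
Largest gap = 213.3° ⇒ minimal covering band is its complement: 360° − 213.3° = 146.7°.
Band runs from +106.1° eastward to -107.2°, crossing the antimeridian.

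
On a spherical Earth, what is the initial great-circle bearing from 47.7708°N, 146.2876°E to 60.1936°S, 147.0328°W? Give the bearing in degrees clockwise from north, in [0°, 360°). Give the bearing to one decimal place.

Δλ = -147.0328 − 146.2876 = -293.3204°; wrapped into (−180°, 180°]: 66.6796°.
θ = atan2( sin Δλ · cos φ₂ , cos φ₁ · sin φ₂ − sin φ₁ · cos φ₂ · cos Δλ )
  = atan2(0.45646, -0.72889) = 147.943° → normalised to [0°, 360°): 147.943°.

147.9°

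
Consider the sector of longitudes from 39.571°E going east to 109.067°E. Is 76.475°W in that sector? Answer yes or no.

No

Band width going east from +39.571° to +109.067°: ((109.067 − 39.571) mod 360) = 69.496°.
Offset of -76.475° east of the west edge: ((-76.475 − 39.571) mod 360) = 243.954°.
243.954° > 69.496° ⇒ outside.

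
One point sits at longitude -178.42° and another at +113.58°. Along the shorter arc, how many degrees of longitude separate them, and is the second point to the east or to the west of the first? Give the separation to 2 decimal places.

Raw difference: 113.58 − -178.42 = 292.0°.
Normalise into (−180°, 180°]: 292.0° − 360° = -68.0°.
Negative ⇒ the second point lies to the west; separation 68.00°.

68.00° west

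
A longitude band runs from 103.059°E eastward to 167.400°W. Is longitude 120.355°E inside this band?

Yes

Band width going east from +103.059° to -167.400°: ((-167.400 − 103.059) mod 360) = 89.541°.
Offset of +120.355° east of the west edge: ((120.355 − 103.059) mod 360) = 17.296°.
17.296° ≤ 89.541° ⇒ inside.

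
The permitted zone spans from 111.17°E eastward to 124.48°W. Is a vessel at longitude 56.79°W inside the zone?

No

Band width going east from +111.17° to -124.48°: ((-124.48 − 111.17) mod 360) = 124.35°.
Offset of -56.79° east of the west edge: ((-56.79 − 111.17) mod 360) = 192.04°.
192.04° > 124.35° ⇒ outside.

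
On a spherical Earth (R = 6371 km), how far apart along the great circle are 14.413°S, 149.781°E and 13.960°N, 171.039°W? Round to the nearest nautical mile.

Δλ = -171.039 − 149.781 = -320.820°; wrapped into (−180°, 180°]: 39.180°.
Δφ = 13.960 − -14.413 = 28.373°.
a = sin²(Δφ/2) + cos φ₁ · cos φ₂ · sin²(Δλ/2) = 0.165727.
c = 2·atan2(√a, √(1−a)) = 0.83854 rad → d = 6371·c ≈ 5342.37 km ≈ 2884.65 nmi.

2885 nmi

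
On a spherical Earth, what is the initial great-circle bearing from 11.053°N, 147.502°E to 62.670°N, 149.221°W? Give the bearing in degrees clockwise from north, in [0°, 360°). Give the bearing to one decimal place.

Δλ = -149.221 − 147.502 = -296.723°; wrapped into (−180°, 180°]: 63.277°.
θ = atan2( sin Δλ · cos φ₂ , cos φ₁ · sin φ₂ − sin φ₁ · cos φ₂ · cos Δλ )
  = atan2(0.41008, 0.83232) = 26.229° → normalised to [0°, 360°): 26.229°.

26.2°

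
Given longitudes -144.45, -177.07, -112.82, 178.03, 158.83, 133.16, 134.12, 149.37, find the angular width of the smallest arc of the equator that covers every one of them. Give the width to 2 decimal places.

Sort the longitudes: -177.07°, -144.45°, -112.82°, +133.16°, +134.12°, +149.37°, +158.83°, +178.03°.
Eastward gaps between consecutive values (wrapping around): 32.62°, 31.63°, 245.98°, 0.96°, 15.25°, 9.46°, 19.20°, 4.90°.
Largest gap = 245.98° ⇒ minimal covering band is its complement: 360° − 245.98° = 114.02°.
Band runs from +133.16° eastward to -112.82°, crossing the antimeridian.

114.02°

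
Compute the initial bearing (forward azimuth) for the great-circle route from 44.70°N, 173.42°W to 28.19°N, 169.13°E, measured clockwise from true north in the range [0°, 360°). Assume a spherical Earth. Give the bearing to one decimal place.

226.0°

Δλ = 169.13 − -173.42 = 342.55°; wrapped into (−180°, 180°]: -17.45°.
θ = atan2( sin Δλ · cos φ₂ , cos φ₁ · sin φ₂ − sin φ₁ · cos φ₂ · cos Δλ )
  = atan2(-0.26430, -0.25565) = -134.047° → normalised to [0°, 360°): 225.953°.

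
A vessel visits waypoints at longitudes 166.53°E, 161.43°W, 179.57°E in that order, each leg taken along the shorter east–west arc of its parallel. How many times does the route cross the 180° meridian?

Leg 1: +166.53° → -161.43°, shortest Δλ = 32.04° (east) — crosses 180°.
Leg 2: -161.43° → +179.57°, shortest Δλ = -19.0° (west) — crosses 180°.
Total crossings: 2.

2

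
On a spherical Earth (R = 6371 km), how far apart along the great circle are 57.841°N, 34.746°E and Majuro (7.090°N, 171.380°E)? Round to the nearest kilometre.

Δλ = 171.380 − 34.746 = 136.634°.
Δφ = 7.090 − 57.841 = -50.751°.
a = sin²(Δφ/2) + cos φ₁ · cos φ₂ · sin²(Δλ/2) = 0.639751.
c = 2·atan2(√a, √(1−a)) = 1.85407 rad → d = 6371·c ≈ 11812.29 km.

11812 km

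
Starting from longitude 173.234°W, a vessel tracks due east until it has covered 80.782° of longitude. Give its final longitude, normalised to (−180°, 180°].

Start at -173.234°; shift +80.782° → -92.452°.
-92.452° already lies in (−180°, 180°].

92.452°W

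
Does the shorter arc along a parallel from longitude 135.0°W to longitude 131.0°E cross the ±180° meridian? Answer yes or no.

Naïve |131.0 − -135.0| = 266.0° > 180°, so the shorter arc goes the other way round — across 180°.
Signed shortest Δλ = ((131.0 − -135.0 + 180) mod 360) − 180 = -94.0°.
Going west by 94.0° from -135.0° passes through 180° before reaching +131.0°.

Yes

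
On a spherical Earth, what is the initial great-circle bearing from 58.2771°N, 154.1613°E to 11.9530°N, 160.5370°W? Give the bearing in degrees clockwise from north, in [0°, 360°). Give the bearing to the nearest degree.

Δλ = -160.5370 − 154.1613 = -314.6983°; wrapped into (−180°, 180°]: 45.3017°.
θ = atan2( sin Δλ · cos φ₂ , cos φ₁ · sin φ₂ − sin φ₁ · cos φ₂ · cos Δλ )
  = atan2(0.69541, -0.47642) = 124.415° → normalised to [0°, 360°): 124.415°.

124°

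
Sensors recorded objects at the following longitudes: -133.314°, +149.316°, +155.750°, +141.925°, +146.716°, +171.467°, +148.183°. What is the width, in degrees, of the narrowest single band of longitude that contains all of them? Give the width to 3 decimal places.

Sort the longitudes: -133.314°, +141.925°, +146.716°, +148.183°, +149.316°, +155.750°, +171.467°.
Eastward gaps between consecutive values (wrapping around): 275.239°, 4.791°, 1.467°, 1.133°, 6.434°, 15.717°, 55.219°.
Largest gap = 275.239° ⇒ minimal covering band is its complement: 360° − 275.239° = 84.761°.
Band runs from +141.925° eastward to -133.314°, crossing the antimeridian.

84.761°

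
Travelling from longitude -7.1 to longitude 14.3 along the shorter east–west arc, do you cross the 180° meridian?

Signed shortest Δλ = ((14.3 − -7.1 + 180) mod 360) − 180 = 21.4°.
Going east by 21.4° from -7.1° reaches +14.3° without touching 180°.

No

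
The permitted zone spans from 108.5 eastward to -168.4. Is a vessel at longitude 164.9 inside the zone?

Band width going east from +108.5° to -168.4°: ((-168.4 − 108.5) mod 360) = 83.1°.
Offset of +164.9° east of the west edge: ((164.9 − 108.5) mod 360) = 56.4°.
56.4° ≤ 83.1° ⇒ inside.

Yes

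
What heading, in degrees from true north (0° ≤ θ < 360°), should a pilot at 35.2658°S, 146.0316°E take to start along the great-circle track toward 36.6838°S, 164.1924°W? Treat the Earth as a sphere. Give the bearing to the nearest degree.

107°

Δλ = -164.1924 − 146.0316 = -310.2240°; wrapped into (−180°, 180°]: 49.7760°.
θ = atan2( sin Δλ · cos φ₂ , cos φ₁ · sin φ₂ − sin φ₁ · cos φ₂ · cos Δλ )
  = atan2(0.61231, -0.18876) = 107.133° → normalised to [0°, 360°): 107.133°.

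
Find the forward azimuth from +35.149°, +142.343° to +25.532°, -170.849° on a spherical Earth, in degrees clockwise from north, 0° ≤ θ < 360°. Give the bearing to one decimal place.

90.3°

Δλ = -170.849 − 142.343 = -313.192°; wrapped into (−180°, 180°]: 46.808°.
θ = atan2( sin Δλ · cos φ₂ , cos φ₁ · sin φ₂ − sin φ₁ · cos φ₂ · cos Δλ )
  = atan2(0.65787, -0.00314) = 90.273° → normalised to [0°, 360°): 90.273°.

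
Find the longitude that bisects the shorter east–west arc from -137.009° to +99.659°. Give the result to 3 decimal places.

Signed shortest Δλ from -137.009° to +99.659° is -123.332°.
Midpoint longitude = -137.009° + (-123.332°)/2 = -137.009° − 61.666° = -198.675°.
Normalise into (−180°, 180°]: +161.325°.
(The naïve average (-137.009 + +99.659)/2 = -18.675° is on the wrong side of the globe.)

+161.325°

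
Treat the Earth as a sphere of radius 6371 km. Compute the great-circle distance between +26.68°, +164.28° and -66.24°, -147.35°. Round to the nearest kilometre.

Δλ = -147.35 − 164.28 = -311.63°; wrapped into (−180°, 180°]: 48.37°.
Δφ = -66.24 − 26.68 = -92.92°.
a = sin²(Δφ/2) + cos φ₁ · cos φ₂ · sin²(Δλ/2) = 0.585895.
c = 2·atan2(√a, √(1−a)) = 1.74344 rad → d = 6371·c ≈ 11107.47 km.

11107 km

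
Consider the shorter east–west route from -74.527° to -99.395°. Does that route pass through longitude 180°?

Signed shortest Δλ = ((-99.395 − -74.527 + 180) mod 360) − 180 = -24.868°.
Going west by 24.868° from -74.527° reaches -99.395° without touching 180°.

No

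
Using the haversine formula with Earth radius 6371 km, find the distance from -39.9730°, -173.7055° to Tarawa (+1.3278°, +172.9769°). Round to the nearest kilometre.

Δλ = 172.9769 − -173.7055 = 346.6824°; wrapped into (−180°, 180°]: -13.3176°.
Δφ = 1.3278 − -39.9730 = 41.3008°.
a = sin²(Δφ/2) + cos φ₁ · cos φ₂ · sin²(Δλ/2) = 0.134674.
c = 2·atan2(√a, √(1−a)) = 0.75152 rad → d = 6371·c ≈ 4787.93 km.

4788 km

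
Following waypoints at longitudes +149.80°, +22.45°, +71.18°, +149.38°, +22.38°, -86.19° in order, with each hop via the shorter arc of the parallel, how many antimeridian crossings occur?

0

Leg 1: +149.80° → +22.45°, shortest Δλ = -127.35° (west) — does not cross 180°.
Leg 2: +22.45° → +71.18°, shortest Δλ = 48.73° (east) — does not cross 180°.
Leg 3: +71.18° → +149.38°, shortest Δλ = 78.2° (east) — does not cross 180°.
Leg 4: +149.38° → +22.38°, shortest Δλ = -127.0° (west) — does not cross 180°.
Leg 5: +22.38° → -86.19°, shortest Δλ = -108.57° (west) — does not cross 180°.
Total crossings: 0.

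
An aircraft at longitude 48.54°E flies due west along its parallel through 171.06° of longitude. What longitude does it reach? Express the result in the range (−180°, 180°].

122.52°W

Start at +48.54°; shift −171.06° → -122.52°.
-122.52° already lies in (−180°, 180°].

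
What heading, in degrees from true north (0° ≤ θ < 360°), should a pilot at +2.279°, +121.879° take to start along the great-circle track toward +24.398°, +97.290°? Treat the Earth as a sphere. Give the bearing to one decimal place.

Δλ = 97.290 − 121.879 = -24.589°.
θ = atan2( sin Δλ · cos φ₂ , cos φ₁ · sin φ₂ − sin φ₁ · cos φ₂ · cos Δλ )
  = atan2(-0.37895, 0.37982) = -44.934° → normalised to [0°, 360°): 315.066°.

315.1°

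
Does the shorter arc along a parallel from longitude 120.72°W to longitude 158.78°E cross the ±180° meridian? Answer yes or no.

Naïve |158.78 − -120.72| = 279.5° > 180°, so the shorter arc goes the other way round — across 180°.
Signed shortest Δλ = ((158.78 − -120.72 + 180) mod 360) − 180 = -80.5°.
Going west by 80.5° from -120.72° passes through 180° before reaching +158.78°.

Yes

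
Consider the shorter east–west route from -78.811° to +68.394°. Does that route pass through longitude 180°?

No

Signed shortest Δλ = ((68.394 − -78.811 + 180) mod 360) − 180 = 147.205°.
Going east by 147.205° from -78.811° reaches +68.394° without touching 180°.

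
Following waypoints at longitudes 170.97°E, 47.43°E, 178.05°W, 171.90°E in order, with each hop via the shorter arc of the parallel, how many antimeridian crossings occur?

Leg 1: +170.97° → +47.43°, shortest Δλ = -123.54° (west) — does not cross 180°.
Leg 2: +47.43° → -178.05°, shortest Δλ = 134.52° (east) — crosses 180°.
Leg 3: -178.05° → +171.90°, shortest Δλ = -10.05° (west) — crosses 180°.
Total crossings: 2.

2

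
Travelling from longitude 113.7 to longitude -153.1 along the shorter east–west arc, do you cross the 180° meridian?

Yes

Naïve |-153.1 − 113.7| = 266.8° > 180°, so the shorter arc goes the other way round — across 180°.
Signed shortest Δλ = ((-153.1 − 113.7 + 180) mod 360) − 180 = 93.2°.
Going east by 93.2° from +113.7° passes through 180° before reaching -153.1°.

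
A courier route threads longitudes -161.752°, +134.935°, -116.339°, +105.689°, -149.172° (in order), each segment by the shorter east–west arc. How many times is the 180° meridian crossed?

4

Leg 1: -161.752° → +134.935°, shortest Δλ = -63.313° (west) — crosses 180°.
Leg 2: +134.935° → -116.339°, shortest Δλ = 108.726° (east) — crosses 180°.
Leg 3: -116.339° → +105.689°, shortest Δλ = -137.972° (west) — crosses 180°.
Leg 4: +105.689° → -149.172°, shortest Δλ = 105.139° (east) — crosses 180°.
Total crossings: 4.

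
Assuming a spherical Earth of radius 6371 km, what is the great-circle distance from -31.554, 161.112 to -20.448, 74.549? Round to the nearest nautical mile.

4603 nmi

Δλ = 74.549 − 161.112 = -86.563°.
Δφ = -20.448 − -31.554 = 11.106°.
a = sin²(Δφ/2) + cos φ₁ · cos φ₂ · sin²(Δλ/2) = 0.384656.
c = 2·atan2(√a, √(1−a)) = 1.33801 rad → d = 6371·c ≈ 8524.48 km ≈ 4602.85 nmi.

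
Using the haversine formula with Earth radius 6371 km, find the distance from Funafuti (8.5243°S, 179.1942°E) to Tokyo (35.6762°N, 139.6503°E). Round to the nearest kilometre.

6426 km

Δλ = 139.6503 − 179.1942 = -39.5439°.
Δφ = 35.6762 − -8.5243 = 44.2005°.
a = sin²(Δφ/2) + cos φ₁ · cos φ₂ · sin²(Δλ/2) = 0.233477.
c = 2·atan2(√a, √(1−a)) = 1.00860 rad → d = 6371·c ≈ 6425.78 km.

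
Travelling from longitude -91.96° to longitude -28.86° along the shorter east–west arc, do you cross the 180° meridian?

Signed shortest Δλ = ((-28.86 − -91.96 + 180) mod 360) − 180 = 63.1°.
Going east by 63.1° from -91.96° reaches -28.86° without touching 180°.

No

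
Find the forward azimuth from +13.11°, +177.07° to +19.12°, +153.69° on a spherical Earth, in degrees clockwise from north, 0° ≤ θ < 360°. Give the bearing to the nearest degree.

288°

Δλ = 153.69 − 177.07 = -23.38°.
θ = atan2( sin Δλ · cos φ₂ , cos φ₁ · sin φ₂ − sin φ₁ · cos φ₂ · cos Δλ )
  = atan2(-0.37494, 0.12230) = -71.935° → normalised to [0°, 360°): 288.065°.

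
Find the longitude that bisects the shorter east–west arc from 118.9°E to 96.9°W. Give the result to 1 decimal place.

169.0°W

Signed shortest Δλ from +118.9° to -96.9° is +144.2°.
Midpoint longitude = +118.9° + (+144.2°)/2 = +118.9° + 72.1° = +191.0°.
Normalise into (−180°, 180°]: -169.0°.
(The naïve average (+118.9 + -96.9)/2 = 11.0° is on the wrong side of the globe.)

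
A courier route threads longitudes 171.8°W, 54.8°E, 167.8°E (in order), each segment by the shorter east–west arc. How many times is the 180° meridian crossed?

1

Leg 1: -171.8° → +54.8°, shortest Δλ = -133.4° (west) — crosses 180°.
Leg 2: +54.8° → +167.8°, shortest Δλ = 113.0° (east) — does not cross 180°.
Total crossings: 1.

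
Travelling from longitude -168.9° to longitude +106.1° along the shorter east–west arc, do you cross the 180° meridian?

Naïve |106.1 − -168.9| = 275.0° > 180°, so the shorter arc goes the other way round — across 180°.
Signed shortest Δλ = ((106.1 − -168.9 + 180) mod 360) − 180 = -85.0°.
Going west by 85.0° from -168.9° passes through 180° before reaching +106.1°.

Yes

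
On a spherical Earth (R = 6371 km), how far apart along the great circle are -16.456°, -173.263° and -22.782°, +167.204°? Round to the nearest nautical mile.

1167 nmi

Δλ = 167.204 − -173.263 = 340.467°; wrapped into (−180°, 180°]: -19.533°.
Δφ = -22.782 − -16.456 = -6.326°.
a = sin²(Δφ/2) + cos φ₁ · cos φ₂ · sin²(Δλ/2) = 0.028488.
c = 2·atan2(√a, √(1−a)) = 0.33919 rad → d = 6371·c ≈ 2161.00 km ≈ 1166.85 nmi.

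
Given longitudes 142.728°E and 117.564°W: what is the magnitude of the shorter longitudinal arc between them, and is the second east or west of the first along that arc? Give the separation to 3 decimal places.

99.708° east

Raw difference: -117.564 − 142.728 = -260.292°.
Normalise into (−180°, 180°]: -260.292° + 360° = 99.708°.
Positive ⇒ the second point lies to the east; separation 99.708°.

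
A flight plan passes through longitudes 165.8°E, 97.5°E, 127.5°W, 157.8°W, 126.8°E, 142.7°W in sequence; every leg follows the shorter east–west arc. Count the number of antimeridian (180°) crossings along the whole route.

3

Leg 1: +165.8° → +97.5°, shortest Δλ = -68.3° (west) — does not cross 180°.
Leg 2: +97.5° → -127.5°, shortest Δλ = 135.0° (east) — crosses 180°.
Leg 3: -127.5° → -157.8°, shortest Δλ = -30.3° (west) — does not cross 180°.
Leg 4: -157.8° → +126.8°, shortest Δλ = -75.4° (west) — crosses 180°.
Leg 5: +126.8° → -142.7°, shortest Δλ = 90.5° (east) — crosses 180°.
Total crossings: 3.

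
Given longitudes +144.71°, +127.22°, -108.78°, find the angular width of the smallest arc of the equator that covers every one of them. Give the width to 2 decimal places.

124.00°

Sort the longitudes: -108.78°, +127.22°, +144.71°.
Eastward gaps between consecutive values (wrapping around): 236.00°, 17.49°, 106.51°.
Largest gap = 236.00° ⇒ minimal covering band is its complement: 360° − 236.00° = 124.00°.
Band runs from +127.22° eastward to -108.78°, crossing the antimeridian.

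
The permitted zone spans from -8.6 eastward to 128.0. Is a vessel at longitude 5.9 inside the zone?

Band width going east from -8.6° to +128.0°: ((128.0 − -8.6) mod 360) = 136.6°.
Offset of +5.9° east of the west edge: ((5.9 − -8.6) mod 360) = 14.5°.
14.5° ≤ 136.6° ⇒ inside.

Yes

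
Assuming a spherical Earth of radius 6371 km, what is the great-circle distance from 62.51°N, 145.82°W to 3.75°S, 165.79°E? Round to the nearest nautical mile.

Δλ = 165.79 − -145.82 = 311.61°; wrapped into (−180°, 180°]: -48.39°.
Δφ = -3.75 − 62.51 = -66.26°.
a = sin²(Δφ/2) + cos φ₁ · cos φ₂ · sin²(Δλ/2) = 0.376075.
c = 2·atan2(√a, √(1−a)) = 1.32034 rad → d = 6371·c ≈ 8411.86 km ≈ 4542.04 nmi.

4542 nmi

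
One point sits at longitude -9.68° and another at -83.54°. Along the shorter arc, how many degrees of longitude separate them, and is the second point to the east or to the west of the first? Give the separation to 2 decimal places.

Raw difference: -83.54 − -9.68 = -73.86°.
Normalise into (−180°, 180°]: -73.86° stays -73.86°.
Negative ⇒ the second point lies to the west; separation 73.86°.

73.86° west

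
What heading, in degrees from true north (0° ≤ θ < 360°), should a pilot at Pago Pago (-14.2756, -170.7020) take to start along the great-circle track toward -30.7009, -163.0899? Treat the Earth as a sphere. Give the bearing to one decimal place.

Δλ = -163.0899 − -170.7020 = 7.6121°.
θ = atan2( sin Δλ · cos φ₂ , cos φ₁ · sin φ₂ − sin φ₁ · cos φ₂ · cos Δλ )
  = atan2(0.11390, -0.28463) = 158.191° → normalised to [0°, 360°): 158.191°.

158.2°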